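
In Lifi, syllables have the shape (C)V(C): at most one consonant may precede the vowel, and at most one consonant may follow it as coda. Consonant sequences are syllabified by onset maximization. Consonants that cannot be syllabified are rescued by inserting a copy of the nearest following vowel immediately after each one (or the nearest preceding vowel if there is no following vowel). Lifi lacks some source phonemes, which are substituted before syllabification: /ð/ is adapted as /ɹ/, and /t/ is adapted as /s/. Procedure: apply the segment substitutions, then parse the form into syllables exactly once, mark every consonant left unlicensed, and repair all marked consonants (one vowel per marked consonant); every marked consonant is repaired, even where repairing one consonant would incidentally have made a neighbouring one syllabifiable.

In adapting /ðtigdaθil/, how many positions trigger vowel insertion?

After substitution the input is /ɹsigdaθil/.
The unsyllabifiable consonants are /ɹ/; each receives one epenthetic vowel.

1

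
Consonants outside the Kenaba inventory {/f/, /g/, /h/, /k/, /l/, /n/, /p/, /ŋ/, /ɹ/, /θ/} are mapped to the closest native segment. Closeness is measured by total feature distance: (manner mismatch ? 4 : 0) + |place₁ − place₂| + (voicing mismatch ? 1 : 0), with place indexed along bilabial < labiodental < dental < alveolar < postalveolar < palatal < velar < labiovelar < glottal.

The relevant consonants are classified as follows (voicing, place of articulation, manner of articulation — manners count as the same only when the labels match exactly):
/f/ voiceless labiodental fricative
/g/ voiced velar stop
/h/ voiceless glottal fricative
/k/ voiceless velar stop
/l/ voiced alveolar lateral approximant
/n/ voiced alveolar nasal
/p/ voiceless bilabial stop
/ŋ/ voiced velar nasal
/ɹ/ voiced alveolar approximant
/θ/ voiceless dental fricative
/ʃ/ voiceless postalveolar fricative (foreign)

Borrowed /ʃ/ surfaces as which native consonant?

/θ/ is closest: same manner (fricative), place distance 2 (postalveolar→dental), same voicing; total 2. Next closest is /f/ at distance 3.

θ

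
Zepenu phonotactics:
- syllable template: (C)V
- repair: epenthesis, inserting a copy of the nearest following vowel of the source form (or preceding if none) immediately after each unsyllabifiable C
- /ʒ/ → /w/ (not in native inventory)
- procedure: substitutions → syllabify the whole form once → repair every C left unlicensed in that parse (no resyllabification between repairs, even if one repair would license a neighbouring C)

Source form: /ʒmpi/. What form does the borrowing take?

Substitution: /ʒ/ → /w/, giving /wmpi/.
Syllabifying with onset maximization leaves /w/, /m/ stranded (no codas are permitted; onsets are limited to one consonant).
Inserting the epenthetic vowel yields /w/ → /wi/, /m/ → /mi/.

wimipi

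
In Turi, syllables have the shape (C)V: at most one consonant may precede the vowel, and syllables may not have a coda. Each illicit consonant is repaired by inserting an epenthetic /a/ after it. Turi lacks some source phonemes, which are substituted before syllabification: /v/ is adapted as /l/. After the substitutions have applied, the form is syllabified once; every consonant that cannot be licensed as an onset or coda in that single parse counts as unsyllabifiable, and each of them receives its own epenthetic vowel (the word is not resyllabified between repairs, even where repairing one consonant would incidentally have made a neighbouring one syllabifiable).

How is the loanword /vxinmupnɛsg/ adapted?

Substitution: /v/ → /l/, giving /lxinmupnɛsg/.
The consonants /l/, /n/, /p/, /s/, /g/ cannot be parsed into a legal (C)V syllable (no codas are permitted; onsets are limited to one consonant).
Inserting the epenthetic vowel yields /l/ → /la/, /n/ → /na/, /p/ → /pa/, /s/ → /sa/, /g/ → /ga/.

laxinamupanɛsaga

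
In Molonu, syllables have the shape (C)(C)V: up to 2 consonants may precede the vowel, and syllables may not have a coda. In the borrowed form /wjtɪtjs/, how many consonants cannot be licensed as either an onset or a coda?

4

Syllabifying with onset maximization leaves /w/, /t/, /j/, /s/ stranded (no codas are permitted; onsets may contain at most 2 consonants).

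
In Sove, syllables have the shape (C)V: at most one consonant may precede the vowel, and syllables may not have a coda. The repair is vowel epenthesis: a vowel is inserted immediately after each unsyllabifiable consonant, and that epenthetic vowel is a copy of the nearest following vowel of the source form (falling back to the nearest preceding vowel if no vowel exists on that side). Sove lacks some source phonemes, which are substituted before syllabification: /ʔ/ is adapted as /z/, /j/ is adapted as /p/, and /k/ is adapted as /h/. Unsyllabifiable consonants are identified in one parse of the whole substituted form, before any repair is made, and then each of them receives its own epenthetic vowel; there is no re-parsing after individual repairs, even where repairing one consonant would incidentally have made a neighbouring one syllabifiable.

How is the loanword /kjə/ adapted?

həpə

Substitution: /k/ → /h/, /j/ → /p/, giving /hpə/.
Syllabifying with onset maximization leaves /h/ stranded (no codas are permitted; onsets are limited to one consonant).
Epenthesis after each stranded consonant: /h/ → /hə/.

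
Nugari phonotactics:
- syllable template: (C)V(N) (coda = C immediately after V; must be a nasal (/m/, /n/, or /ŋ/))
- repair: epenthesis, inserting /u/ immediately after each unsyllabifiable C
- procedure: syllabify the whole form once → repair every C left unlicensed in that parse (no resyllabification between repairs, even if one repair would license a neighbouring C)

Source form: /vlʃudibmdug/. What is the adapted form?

Under (C)V(N), the unsyllabifiable consonants are /v/, /l/, /b/, /m/, /g/ (only a nasal (/m/, /n/, or /ŋ/) is licensed in coda position; onsets are limited to one consonant).
Each unlicensed consonant becomes the onset of a new syllable: /v/ → /vu/, /l/ → /lu/, /b/ → /bu/, /m/ → /mu/, /g/ → /gu/.

vuluʃudibumudugu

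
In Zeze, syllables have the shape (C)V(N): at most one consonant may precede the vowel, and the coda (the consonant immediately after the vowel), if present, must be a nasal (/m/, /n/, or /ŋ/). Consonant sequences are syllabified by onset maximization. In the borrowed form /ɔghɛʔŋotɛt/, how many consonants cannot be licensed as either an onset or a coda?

Under (C)V(N), the unsyllabifiable consonants are /g/, /ʔ/, /t/ (only a nasal (/m/, /n/, or /ŋ/) is licensed in coda position; onsets are limited to one consonant).

3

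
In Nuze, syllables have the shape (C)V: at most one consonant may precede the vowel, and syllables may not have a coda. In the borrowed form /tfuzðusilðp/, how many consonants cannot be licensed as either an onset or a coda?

5

Under (C)V, the unsyllabifiable consonants are /t/, /z/, /l/, /ð/, /p/ (no codas are permitted; onsets are limited to one consonant).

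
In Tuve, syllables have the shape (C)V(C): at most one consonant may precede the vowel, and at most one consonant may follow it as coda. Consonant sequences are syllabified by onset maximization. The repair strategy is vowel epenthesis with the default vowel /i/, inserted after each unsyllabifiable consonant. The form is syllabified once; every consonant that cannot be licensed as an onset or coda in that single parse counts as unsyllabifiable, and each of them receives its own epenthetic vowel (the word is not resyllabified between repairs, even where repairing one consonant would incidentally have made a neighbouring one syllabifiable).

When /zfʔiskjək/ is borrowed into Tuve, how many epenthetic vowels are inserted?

The unsyllabifiable consonants are /z/, /f/, /k/; each receives one epenthetic vowel.

3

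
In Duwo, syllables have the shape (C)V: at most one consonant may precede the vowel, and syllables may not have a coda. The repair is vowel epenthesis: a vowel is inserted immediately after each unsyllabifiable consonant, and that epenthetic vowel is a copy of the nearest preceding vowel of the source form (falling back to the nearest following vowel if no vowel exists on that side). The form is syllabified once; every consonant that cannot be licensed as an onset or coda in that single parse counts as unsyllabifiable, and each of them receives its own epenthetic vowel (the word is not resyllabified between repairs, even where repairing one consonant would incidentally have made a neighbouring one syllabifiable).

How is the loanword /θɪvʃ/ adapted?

Syllabifying with onset maximization leaves /v/, /ʃ/ stranded (no codas are permitted; onsets are limited to one consonant).
Each unlicensed consonant becomes the onset of a new syllable: /v/ → /vɪ/, /ʃ/ → /ʃɪ/.

θɪvɪʃɪ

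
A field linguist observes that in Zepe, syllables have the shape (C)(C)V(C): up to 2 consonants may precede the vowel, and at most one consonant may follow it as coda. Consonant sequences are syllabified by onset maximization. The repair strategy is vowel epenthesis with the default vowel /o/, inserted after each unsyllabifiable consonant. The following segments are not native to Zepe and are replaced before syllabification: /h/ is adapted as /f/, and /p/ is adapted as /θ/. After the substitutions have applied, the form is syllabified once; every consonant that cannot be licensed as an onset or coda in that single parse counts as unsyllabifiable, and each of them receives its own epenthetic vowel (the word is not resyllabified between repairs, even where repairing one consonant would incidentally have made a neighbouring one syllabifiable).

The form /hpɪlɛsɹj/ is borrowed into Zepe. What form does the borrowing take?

Substitution: /h/ → /f/, /p/ → /θ/, giving /fθɪlɛsɹj/.
Syllabifying with onset maximization leaves /ɹ/, /j/ stranded (at most one coda consonant is licensed; onsets may contain at most 2 consonants).
Epenthesis after each stranded consonant: /ɹ/ → /ɹo/, /j/ → /jo/.

fθɪlɛsɹojo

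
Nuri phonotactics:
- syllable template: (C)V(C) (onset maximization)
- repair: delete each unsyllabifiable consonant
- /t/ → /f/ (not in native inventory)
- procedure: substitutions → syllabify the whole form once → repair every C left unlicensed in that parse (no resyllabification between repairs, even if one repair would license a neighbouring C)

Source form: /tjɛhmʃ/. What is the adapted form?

jɛh

Substitution: /t/ → /f/, giving /fjɛhmʃ/.
Under (C)V(C), the unsyllabifiable consonants are /f/, /m/, /ʃ/ (at most one coda consonant is licensed; onsets are limited to one consonant).
Each unlicensed consonant is deleted: /f/, /m/, /ʃ/.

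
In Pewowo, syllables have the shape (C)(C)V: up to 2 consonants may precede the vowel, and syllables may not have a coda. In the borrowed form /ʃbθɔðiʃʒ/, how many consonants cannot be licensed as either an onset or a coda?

3

Syllabifying with onset maximization leaves /ʃ/, /ʃ/, /ʒ/ stranded (no codas are permitted; onsets may contain at most 2 consonants).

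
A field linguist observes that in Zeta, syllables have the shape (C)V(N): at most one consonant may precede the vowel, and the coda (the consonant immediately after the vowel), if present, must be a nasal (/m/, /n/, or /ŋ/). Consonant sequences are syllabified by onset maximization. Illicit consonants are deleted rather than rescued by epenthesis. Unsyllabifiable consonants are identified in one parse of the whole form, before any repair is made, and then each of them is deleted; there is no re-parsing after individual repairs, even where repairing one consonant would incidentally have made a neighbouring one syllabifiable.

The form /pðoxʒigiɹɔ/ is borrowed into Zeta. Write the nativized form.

The consonants /p/, /x/ cannot be parsed into a legal (C)V(N) syllable (only a nasal (/m/, /n/, or /ŋ/) is licensed in coda position; onsets are limited to one consonant).
Each unlicensed consonant is deleted: /p/, /x/.

ðoʒigiɹɔ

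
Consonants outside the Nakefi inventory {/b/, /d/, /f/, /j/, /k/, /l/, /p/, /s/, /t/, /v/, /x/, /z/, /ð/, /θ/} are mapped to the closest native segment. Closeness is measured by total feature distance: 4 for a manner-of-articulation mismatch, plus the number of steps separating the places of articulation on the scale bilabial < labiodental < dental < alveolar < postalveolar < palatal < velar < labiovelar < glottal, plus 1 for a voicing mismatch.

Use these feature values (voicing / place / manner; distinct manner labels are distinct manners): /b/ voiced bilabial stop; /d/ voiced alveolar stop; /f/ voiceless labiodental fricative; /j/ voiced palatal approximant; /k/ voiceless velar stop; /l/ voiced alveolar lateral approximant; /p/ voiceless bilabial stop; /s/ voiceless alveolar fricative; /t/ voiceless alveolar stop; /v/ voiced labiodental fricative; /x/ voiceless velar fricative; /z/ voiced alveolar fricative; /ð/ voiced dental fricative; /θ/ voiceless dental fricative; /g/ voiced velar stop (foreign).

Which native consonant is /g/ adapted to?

/k/ is closest: same manner (stop), place distance 0 (velar→velar), voicing differs (+1); total 1. Next closest is /d/ at distance 3.

k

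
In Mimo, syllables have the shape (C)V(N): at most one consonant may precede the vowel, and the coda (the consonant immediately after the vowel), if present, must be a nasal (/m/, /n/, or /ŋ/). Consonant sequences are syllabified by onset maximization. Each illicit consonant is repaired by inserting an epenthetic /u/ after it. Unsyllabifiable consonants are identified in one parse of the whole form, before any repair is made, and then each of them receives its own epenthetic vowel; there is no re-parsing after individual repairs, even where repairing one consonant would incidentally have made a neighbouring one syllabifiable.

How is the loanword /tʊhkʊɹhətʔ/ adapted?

Under (C)V(N), the unsyllabifiable consonants are /h/, /ɹ/, /t/, /ʔ/ (only a nasal (/m/, /n/, or /ŋ/) is licensed in coda position; onsets are limited to one consonant).
Inserting the epenthetic vowel yields /h/ → /hu/, /ɹ/ → /ɹu/, /t/ → /tu/, /ʔ/ → /ʔu/.

tʊhukʊɹuhətuʔu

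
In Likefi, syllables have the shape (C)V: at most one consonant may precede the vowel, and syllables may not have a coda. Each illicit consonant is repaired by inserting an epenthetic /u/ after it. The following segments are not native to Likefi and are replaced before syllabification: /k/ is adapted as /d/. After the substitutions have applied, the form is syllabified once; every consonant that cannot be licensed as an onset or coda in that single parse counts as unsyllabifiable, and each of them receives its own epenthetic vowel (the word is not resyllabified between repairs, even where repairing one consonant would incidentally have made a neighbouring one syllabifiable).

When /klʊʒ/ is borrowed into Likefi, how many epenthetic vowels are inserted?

After substitution the input is /dlʊʒ/.
The unsyllabifiable consonants are /d/, /ʒ/; each receives one epenthetic vowel.

2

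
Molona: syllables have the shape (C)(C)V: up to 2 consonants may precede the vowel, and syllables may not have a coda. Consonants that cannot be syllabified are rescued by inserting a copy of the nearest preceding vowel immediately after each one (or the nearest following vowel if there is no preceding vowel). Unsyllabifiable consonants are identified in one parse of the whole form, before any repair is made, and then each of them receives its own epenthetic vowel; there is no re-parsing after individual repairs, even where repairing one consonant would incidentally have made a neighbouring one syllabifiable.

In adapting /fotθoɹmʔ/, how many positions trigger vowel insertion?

3

The unsyllabifiable consonants are /ɹ/, /m/, /ʔ/; each receives one epenthetic vowel.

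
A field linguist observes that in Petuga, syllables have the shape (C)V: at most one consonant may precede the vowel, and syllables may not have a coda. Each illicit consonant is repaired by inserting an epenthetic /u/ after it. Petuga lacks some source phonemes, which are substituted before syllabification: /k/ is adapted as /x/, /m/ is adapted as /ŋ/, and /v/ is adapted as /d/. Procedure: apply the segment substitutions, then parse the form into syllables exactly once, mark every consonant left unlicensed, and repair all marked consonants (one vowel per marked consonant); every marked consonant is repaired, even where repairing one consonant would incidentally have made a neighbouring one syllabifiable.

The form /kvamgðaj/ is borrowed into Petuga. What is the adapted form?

Substitution: /k/ → /x/, /v/ → /d/, /m/ → /ŋ/, giving /xdaŋgðaj/.
Syllabifying with onset maximization leaves /x/, /ŋ/, /g/, /j/ stranded (no codas are permitted; onsets are limited to one consonant).
Inserting the epenthetic vowel yields /x/ → /xu/, /ŋ/ → /ŋu/, /g/ → /gu/, /j/ → /ju/.

xudaŋuguðaju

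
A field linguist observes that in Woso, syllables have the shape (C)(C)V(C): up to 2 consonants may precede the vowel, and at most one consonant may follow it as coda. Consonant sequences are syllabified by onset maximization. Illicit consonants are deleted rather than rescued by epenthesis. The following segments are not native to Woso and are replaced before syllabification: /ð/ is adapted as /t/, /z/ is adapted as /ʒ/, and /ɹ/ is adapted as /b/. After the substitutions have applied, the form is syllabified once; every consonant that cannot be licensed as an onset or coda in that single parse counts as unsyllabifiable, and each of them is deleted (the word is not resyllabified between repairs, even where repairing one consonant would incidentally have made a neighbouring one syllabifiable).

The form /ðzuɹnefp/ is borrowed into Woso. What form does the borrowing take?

tʒubnef

Substitution: /ð/ → /t/, /z/ → /ʒ/, /ɹ/ → /b/, giving /tʒubnefp/.
Syllabifying with onset maximization leaves /p/ stranded (at most one coda consonant is licensed; onsets may contain at most 2 consonants).
Each unlicensed consonant is deleted: /p/.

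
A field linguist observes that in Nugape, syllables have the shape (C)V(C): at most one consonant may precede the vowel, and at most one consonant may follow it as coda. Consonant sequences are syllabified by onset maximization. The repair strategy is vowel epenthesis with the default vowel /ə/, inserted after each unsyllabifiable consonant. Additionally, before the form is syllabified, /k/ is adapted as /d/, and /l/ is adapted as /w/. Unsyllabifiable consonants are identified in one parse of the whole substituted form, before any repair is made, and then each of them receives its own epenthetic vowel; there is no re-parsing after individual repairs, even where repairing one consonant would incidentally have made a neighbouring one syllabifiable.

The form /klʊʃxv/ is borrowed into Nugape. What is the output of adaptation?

Substitution: /k/ → /d/, /l/ → /w/, giving /dwʊʃxv/.
Syllabifying with onset maximization leaves /d/, /x/, /v/ stranded (at most one coda consonant is licensed; onsets are limited to one consonant).
Epenthesis after each stranded consonant: /d/ → /də/, /x/ → /xə/, /v/ → /və/.

dəwʊʃxəvə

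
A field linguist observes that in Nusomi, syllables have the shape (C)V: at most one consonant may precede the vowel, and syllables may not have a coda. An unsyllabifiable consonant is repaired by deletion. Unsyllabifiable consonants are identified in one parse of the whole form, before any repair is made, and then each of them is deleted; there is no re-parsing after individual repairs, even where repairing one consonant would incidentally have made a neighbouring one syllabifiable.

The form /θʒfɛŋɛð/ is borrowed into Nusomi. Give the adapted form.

Under (C)V, the unsyllabifiable consonants are /θ/, /ʒ/, /ð/ (no codas are permitted; onsets are limited to one consonant).
Deletion applies to /θ/, /ʒ/, /ð/.

fɛŋɛ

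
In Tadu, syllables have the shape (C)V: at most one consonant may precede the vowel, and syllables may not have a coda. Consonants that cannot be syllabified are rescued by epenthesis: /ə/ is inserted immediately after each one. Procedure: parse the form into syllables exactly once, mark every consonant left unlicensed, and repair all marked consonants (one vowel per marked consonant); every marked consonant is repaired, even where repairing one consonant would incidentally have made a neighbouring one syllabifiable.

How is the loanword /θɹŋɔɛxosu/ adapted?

Syllabifying with onset maximization leaves /θ/, /ɹ/ stranded (no codas are permitted; onsets are limited to one consonant).
Each unlicensed consonant becomes the onset of a new syllable: /θ/ → /θə/, /ɹ/ → /ɹə/.

θəɹəŋɔɛxosu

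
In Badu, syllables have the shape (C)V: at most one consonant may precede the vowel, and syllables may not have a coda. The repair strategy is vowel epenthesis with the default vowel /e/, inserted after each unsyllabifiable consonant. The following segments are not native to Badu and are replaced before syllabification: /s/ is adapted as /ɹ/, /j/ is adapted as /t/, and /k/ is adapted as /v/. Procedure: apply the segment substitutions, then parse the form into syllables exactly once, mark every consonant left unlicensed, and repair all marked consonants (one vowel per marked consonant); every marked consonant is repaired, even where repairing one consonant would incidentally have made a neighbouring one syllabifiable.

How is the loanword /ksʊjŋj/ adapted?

Substitution: /k/ → /v/, /s/ → /ɹ/, /j/ → /t/, giving /vɹʊtŋt/.
Syllabifying with onset maximization leaves /v/, /t/, /ŋ/, /t/ stranded (no codas are permitted; onsets are limited to one consonant).
Inserting the epenthetic vowel yields /v/ → /ve/, /t/ → /te/, /ŋ/ → /ŋe/, /t/ → /te/.

veɹʊteŋete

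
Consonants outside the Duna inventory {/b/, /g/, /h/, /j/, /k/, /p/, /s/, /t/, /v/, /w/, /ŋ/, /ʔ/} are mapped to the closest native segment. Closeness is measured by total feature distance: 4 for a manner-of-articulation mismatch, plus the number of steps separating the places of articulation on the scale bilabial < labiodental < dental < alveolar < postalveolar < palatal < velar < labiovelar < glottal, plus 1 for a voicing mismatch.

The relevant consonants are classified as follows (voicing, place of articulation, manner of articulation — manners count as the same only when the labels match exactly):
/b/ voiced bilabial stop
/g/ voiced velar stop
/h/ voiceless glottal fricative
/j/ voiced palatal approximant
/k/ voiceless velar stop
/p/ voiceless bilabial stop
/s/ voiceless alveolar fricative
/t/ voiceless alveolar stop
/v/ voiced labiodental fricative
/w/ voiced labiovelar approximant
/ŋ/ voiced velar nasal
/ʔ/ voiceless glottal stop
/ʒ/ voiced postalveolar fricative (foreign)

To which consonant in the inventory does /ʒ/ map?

s

/s/ is closest: same manner (fricative), place distance 1 (postalveolar→alveolar), voicing differs (+1); total 2. Next closest is /v/ at distance 3.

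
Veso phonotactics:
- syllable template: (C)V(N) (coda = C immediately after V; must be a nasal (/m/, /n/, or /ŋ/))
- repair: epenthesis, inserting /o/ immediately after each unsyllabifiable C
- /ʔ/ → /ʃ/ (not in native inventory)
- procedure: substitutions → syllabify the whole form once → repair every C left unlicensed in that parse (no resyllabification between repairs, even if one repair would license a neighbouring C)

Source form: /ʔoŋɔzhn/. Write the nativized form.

ʃoŋɔzohono

Substitution: /ʔ/ → /ʃ/, giving /ʃoŋɔzhn/.
The consonants /z/, /h/, /n/ cannot be parsed into a legal (C)V(N) syllable (only a nasal (/m/, /n/, or /ŋ/) is licensed in coda position; onsets are limited to one consonant).
Epenthesis after each stranded consonant: /z/ → /zo/, /h/ → /ho/, /n/ → /no/.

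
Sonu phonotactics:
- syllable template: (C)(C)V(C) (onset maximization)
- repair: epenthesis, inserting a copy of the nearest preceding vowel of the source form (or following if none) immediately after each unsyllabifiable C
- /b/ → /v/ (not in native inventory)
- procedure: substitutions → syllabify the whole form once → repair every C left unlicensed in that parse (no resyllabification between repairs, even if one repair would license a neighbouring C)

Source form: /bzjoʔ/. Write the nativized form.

vozjoʔ

Substitution: /b/ → /v/, giving /vzjoʔ/.
Syllabifying with onset maximization leaves /v/ stranded (at most one coda consonant is licensed; onsets may contain at most 2 consonants).
Inserting the epenthetic vowel yields /v/ → /vo/.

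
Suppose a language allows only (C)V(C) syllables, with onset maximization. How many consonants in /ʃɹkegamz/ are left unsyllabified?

Under (C)V(C), the unsyllabifiable consonants are /ʃ/, /ɹ/, /z/ (at most one coda consonant is licensed; onsets are limited to one consonant).

3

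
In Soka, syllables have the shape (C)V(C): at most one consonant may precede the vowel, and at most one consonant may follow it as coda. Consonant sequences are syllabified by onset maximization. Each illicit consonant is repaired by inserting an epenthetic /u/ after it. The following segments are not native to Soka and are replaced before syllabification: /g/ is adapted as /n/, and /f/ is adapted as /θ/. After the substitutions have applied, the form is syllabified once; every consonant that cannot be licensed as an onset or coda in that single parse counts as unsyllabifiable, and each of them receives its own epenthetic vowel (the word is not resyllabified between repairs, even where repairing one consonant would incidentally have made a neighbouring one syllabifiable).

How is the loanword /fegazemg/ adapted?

θenazemnu

Substitution: /f/ → /θ/, /g/ → /n/, giving /θenazemn/.
The consonants /n/ cannot be parsed into a legal (C)V(C) syllable (at most one coda consonant is licensed; onsets are limited to one consonant).
Inserting the epenthetic vowel yields /n/ → /nu/.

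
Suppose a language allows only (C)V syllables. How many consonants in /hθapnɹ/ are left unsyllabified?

Syllabifying with onset maximization leaves /h/, /p/, /n/, /ɹ/ stranded (no codas are permitted; onsets are limited to one consonant).

4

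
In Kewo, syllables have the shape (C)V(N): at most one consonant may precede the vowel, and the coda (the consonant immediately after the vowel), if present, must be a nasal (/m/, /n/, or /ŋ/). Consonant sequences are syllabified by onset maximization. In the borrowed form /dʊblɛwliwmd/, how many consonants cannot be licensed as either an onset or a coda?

5

Under (C)V(N), the unsyllabifiable consonants are /b/, /w/, /w/, /m/, /d/ (only a nasal (/m/, /n/, or /ŋ/) is licensed in coda position; onsets are limited to one consonant).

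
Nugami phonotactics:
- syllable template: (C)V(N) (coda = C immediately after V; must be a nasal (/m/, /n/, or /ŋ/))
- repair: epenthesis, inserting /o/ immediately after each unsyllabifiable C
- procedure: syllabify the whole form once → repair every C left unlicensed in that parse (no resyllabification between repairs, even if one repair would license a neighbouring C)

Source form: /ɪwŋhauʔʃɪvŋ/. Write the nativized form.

Under (C)V(N), the unsyllabifiable consonants are /w/, /ŋ/, /ʔ/, /v/, /ŋ/ (only a nasal (/m/, /n/, or /ŋ/) is licensed in coda position; onsets are limited to one consonant).
Inserting the epenthetic vowel yields /w/ → /wo/, /ŋ/ → /ŋo/, /ʔ/ → /ʔo/, /v/ → /vo/, /ŋ/ → /ŋo/.

ɪwoŋohauʔoʃɪvoŋo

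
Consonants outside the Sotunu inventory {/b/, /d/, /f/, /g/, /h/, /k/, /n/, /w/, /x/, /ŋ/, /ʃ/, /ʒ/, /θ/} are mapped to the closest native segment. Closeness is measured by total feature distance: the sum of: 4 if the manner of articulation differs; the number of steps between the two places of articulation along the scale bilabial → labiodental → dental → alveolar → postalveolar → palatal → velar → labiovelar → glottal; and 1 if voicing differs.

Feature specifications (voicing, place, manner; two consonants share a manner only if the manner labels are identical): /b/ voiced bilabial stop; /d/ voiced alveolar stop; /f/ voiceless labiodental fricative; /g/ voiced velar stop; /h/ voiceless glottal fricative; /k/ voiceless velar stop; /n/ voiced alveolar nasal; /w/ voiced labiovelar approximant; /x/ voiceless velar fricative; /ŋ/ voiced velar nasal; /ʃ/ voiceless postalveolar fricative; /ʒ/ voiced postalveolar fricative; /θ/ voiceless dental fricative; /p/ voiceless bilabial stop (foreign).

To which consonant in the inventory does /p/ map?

b

/b/ is closest: same manner (stop), place distance 0 (bilabial→bilabial), voicing differs (+1); total 1. Next closest is /d/ at distance 4.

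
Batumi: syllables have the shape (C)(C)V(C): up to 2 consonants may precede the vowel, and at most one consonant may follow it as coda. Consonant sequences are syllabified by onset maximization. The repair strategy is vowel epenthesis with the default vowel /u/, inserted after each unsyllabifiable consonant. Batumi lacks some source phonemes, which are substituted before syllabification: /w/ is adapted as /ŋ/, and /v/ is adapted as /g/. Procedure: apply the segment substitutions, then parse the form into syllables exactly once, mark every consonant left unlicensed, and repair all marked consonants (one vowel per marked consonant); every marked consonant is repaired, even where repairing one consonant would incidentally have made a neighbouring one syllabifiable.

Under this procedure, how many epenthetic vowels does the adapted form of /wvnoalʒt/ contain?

3

After substitution the input is /ŋgnoalʒt/.
The unsyllabifiable consonants are /ŋ/, /ʒ/, /t/; each receives one epenthetic vowel.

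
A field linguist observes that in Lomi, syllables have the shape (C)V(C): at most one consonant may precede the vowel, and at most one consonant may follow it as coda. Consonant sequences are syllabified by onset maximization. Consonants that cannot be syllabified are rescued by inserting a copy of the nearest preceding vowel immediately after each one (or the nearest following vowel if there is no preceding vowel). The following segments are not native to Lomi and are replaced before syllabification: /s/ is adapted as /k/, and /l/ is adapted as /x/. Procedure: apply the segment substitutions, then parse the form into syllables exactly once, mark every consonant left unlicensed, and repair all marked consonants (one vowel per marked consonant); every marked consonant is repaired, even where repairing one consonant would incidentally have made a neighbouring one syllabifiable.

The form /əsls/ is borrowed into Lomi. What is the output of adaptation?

Substitution: /s/ → /k/, /l/ → /x/, giving /əkxk/.
Under (C)V(C), the unsyllabifiable consonants are /x/, /k/ (at most one coda consonant is licensed; onsets are limited to one consonant).
Epenthesis after each stranded consonant: /x/ → /xə/, /k/ → /kə/.

əkxəkə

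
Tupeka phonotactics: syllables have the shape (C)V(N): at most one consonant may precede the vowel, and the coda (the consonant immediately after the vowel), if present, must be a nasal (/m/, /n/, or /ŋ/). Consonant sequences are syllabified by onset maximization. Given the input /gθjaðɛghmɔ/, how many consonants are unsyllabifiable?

4

The consonants /g/, /θ/, /g/, /h/ cannot be parsed into a legal (C)V(N) syllable (only a nasal (/m/, /n/, or /ŋ/) is licensed in coda position; onsets are limited to one consonant).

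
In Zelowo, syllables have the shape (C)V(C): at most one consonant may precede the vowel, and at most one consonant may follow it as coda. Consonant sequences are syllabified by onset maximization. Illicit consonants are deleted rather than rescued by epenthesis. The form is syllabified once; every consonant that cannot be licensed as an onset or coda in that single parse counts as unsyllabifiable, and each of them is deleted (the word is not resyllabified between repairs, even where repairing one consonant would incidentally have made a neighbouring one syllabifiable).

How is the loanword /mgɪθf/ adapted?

Under (C)V(C), the unsyllabifiable consonants are /m/, /f/ (at most one coda consonant is licensed; onsets are limited to one consonant).
Each unlicensed consonant is deleted: /m/, /f/.

gɪθ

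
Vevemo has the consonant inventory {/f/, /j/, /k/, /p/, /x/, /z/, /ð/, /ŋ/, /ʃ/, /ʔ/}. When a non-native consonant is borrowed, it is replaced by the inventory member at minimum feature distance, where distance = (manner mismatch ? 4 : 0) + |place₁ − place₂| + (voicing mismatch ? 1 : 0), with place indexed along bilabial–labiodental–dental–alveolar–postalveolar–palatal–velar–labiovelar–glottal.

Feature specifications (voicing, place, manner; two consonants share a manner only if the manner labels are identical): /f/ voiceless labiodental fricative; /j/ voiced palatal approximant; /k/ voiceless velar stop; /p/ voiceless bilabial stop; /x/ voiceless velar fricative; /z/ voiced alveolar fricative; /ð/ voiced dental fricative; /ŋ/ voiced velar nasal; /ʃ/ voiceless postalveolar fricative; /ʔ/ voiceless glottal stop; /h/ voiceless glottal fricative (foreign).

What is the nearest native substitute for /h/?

x

/x/ is closest: same manner (fricative), place distance 2 (glottal→velar), same voicing; total 2. Next closest is /ʃ/ at distance 4.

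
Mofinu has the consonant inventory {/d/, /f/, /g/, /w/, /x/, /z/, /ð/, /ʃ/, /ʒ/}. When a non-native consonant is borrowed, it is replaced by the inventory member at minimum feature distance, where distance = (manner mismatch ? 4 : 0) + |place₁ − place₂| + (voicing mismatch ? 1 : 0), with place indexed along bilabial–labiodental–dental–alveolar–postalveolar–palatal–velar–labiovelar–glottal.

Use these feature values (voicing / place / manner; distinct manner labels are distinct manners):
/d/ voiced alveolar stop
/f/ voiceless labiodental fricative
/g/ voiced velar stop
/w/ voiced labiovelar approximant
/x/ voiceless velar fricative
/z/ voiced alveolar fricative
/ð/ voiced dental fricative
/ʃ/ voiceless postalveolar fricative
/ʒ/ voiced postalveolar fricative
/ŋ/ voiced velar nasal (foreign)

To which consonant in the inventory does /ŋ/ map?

g

/g/ is closest: manner differs (nasal→stop, +4), place distance 0 (velar→velar), same voicing; total 4. Next closest is /w/ at distance 5.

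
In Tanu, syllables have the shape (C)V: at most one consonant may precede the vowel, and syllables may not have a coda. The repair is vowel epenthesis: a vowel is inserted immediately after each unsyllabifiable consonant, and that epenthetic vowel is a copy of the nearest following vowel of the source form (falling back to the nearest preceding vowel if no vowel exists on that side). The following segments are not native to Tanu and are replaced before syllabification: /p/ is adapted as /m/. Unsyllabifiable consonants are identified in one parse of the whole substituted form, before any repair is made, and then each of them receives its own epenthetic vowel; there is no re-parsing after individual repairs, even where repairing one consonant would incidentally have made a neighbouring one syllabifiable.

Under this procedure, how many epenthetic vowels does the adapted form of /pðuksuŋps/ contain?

5

After substitution the input is /mðuksuŋms/.
The unsyllabifiable consonants are /m/, /k/, /ŋ/, /m/, /s/; each receives one epenthetic vowel.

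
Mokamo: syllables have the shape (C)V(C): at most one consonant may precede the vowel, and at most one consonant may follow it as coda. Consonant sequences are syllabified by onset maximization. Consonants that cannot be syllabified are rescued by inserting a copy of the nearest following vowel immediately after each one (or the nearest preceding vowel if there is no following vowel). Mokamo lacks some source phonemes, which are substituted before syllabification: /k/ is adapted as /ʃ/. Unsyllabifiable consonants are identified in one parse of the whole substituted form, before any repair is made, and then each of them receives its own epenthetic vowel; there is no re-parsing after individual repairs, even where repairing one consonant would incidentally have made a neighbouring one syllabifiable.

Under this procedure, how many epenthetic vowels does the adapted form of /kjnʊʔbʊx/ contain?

After substitution the input is /ʃjnʊʔbʊx/.
The unsyllabifiable consonants are /ʃ/, /j/; each receives one epenthetic vowel.

2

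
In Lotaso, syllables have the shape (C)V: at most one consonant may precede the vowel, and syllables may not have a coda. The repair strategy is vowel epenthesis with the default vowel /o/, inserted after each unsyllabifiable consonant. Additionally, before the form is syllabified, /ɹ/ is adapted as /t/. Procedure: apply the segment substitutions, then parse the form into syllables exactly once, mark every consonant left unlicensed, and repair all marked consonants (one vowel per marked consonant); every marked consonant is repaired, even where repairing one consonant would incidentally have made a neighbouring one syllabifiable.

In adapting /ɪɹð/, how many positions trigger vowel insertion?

2

After substitution the input is /ɪtð/.
The unsyllabifiable consonants are /t/, /ð/; each receives one epenthetic vowel.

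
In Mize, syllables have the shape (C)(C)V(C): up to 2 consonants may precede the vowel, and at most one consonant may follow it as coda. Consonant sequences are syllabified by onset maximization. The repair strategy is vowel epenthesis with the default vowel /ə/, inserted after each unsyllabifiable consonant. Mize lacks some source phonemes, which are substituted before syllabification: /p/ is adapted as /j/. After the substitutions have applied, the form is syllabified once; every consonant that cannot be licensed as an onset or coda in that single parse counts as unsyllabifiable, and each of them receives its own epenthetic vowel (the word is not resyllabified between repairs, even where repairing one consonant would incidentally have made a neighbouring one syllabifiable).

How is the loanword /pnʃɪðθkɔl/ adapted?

Substitution: /p/ → /j/, giving /jnʃɪðθkɔl/.
Syllabifying with onset maximization leaves /j/ stranded (at most one coda consonant is licensed; onsets may contain at most 2 consonants).
Each unlicensed consonant becomes the onset of a new syllable: /j/ → /jə/.

jənʃɪðθkɔl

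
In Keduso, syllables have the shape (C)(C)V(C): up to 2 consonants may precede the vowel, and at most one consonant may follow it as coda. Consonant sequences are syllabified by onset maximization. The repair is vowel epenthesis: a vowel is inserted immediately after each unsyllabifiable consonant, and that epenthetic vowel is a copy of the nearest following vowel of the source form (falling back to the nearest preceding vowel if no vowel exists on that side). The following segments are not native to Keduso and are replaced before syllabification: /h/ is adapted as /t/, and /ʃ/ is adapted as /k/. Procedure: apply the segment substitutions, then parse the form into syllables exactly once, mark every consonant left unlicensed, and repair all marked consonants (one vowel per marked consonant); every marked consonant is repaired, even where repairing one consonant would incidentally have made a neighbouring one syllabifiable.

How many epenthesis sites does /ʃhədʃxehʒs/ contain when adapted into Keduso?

After substitution the input is /ktədkxetʒs/.
The unsyllabifiable consonants are /ʒ/, /s/; each receives one epenthetic vowel.

2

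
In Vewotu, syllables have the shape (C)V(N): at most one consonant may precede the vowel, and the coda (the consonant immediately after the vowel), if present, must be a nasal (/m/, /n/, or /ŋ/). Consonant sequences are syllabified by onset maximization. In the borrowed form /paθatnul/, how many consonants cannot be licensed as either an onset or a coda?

2

Syllabifying with onset maximization leaves /t/, /l/ stranded (only a nasal (/m/, /n/, or /ŋ/) is licensed in coda position; onsets are limited to one consonant).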